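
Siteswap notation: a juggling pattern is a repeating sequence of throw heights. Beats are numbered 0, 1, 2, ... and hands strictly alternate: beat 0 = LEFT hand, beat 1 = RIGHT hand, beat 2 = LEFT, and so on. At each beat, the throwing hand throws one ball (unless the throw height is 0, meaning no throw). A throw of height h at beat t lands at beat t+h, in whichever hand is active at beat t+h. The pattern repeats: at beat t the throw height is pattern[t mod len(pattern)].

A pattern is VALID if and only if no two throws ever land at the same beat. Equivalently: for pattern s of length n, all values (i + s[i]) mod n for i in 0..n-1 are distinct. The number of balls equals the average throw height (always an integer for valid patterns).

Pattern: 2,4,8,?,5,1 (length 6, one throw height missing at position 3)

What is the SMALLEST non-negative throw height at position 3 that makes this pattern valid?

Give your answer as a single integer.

i=0: (0 + 2) mod 6 = 2
i=1: (1 + 4) mod 6 = 5
i=2: (2 + 8) mod 6 = 4
i=3: s[i]=? (unknown)
i=4: (4 + 5) mod 6 = 3
i=5: (5 + 1) mod 6 = 0
Known residues: [0, 2, 3, 4, 5]; need a permutation of 0..5, so missing residue r = 1
Need (3 + s) mod 6 = 1; smallest s = (1 - 3) mod 6 = 4

Answer: 4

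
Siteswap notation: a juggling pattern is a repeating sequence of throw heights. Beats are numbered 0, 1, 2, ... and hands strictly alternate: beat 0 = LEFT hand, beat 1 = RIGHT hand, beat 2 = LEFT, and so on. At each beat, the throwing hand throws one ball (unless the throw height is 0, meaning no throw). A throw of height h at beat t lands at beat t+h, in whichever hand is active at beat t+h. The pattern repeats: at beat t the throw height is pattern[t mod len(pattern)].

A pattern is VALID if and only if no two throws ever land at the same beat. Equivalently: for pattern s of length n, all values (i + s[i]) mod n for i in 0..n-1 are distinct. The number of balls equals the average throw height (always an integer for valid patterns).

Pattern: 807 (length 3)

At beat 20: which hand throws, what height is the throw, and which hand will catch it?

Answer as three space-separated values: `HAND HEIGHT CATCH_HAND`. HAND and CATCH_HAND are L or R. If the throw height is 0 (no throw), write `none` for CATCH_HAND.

Beat 20: 20 mod 2 = 0, so hand = L
Throw height = pattern[20 mod 3] = pattern[2] = 7
Lands at beat 20+7=27, 27 mod 2 = 1, so catch hand = R

Answer: L 7 R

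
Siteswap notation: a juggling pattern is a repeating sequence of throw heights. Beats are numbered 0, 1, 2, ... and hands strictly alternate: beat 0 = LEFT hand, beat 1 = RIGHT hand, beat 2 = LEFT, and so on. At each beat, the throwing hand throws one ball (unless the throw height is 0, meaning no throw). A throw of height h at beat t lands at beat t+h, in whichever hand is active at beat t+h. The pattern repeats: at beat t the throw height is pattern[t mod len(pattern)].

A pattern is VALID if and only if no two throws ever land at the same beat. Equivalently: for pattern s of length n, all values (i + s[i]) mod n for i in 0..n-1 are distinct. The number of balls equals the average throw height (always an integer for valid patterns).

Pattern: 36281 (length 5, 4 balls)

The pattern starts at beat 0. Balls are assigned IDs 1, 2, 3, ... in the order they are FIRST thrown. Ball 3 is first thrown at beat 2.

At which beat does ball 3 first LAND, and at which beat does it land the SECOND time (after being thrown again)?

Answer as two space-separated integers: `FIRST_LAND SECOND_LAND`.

Answer: 4 5

Derivation:
Beat 0 (L): throw ball1 h=3 -> lands@3:R; in-air after throw: [b1@3:R]
Beat 1 (R): throw ball2 h=6 -> lands@7:R; in-air after throw: [b1@3:R b2@7:R]
Beat 2 (L): throw ball3 h=2 -> lands@4:L; in-air after throw: [b1@3:R b3@4:L b2@7:R]
Beat 3 (R): throw ball1 h=8 -> lands@11:R; in-air after throw: [b3@4:L b2@7:R b1@11:R]
Beat 4 (L): throw ball3 h=1 -> lands@5:R; in-air after throw: [b3@5:R b2@7:R b1@11:R]
Beat 5 (R): throw ball3 h=3 -> lands@8:L; in-air after throw: [b2@7:R b3@8:L b1@11:R]
Ball 3: thrown@2 h=2 -> first land @4; rethrown@4 h=1 -> second land @5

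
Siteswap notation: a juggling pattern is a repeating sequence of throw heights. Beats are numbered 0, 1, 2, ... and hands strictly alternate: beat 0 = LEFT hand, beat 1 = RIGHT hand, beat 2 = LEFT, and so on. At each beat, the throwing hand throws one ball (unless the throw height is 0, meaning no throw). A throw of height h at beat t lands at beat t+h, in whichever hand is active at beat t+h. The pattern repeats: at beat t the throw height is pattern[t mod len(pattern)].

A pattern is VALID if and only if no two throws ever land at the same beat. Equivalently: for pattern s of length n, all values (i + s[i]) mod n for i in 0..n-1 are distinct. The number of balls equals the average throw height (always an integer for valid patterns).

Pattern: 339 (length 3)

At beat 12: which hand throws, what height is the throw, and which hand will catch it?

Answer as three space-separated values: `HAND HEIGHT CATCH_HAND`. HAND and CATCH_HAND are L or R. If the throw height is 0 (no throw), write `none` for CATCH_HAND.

Beat 12: 12 mod 2 = 0, so hand = L
Throw height = pattern[12 mod 3] = pattern[0] = 3
Lands at beat 12+3=15, 15 mod 2 = 1, so catch hand = R

Answer: L 3 R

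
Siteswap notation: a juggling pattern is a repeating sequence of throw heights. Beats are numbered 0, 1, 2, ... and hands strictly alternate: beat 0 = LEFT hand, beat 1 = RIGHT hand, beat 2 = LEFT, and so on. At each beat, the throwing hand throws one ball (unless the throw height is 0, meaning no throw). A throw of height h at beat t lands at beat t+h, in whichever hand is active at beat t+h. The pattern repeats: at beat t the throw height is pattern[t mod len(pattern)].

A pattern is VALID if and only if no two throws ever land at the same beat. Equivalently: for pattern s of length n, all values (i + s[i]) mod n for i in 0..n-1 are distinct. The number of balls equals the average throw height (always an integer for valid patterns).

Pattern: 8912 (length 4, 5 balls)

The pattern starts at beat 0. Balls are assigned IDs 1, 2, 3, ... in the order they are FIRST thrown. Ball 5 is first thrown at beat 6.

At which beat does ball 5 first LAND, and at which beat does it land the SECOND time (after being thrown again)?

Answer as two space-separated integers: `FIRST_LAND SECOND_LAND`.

Beat 0 (L): throw ball1 h=8 -> lands@8:L; in-air after throw: [b1@8:L]
Beat 1 (R): throw ball2 h=9 -> lands@10:L; in-air after throw: [b1@8:L b2@10:L]
Beat 2 (L): throw ball3 h=1 -> lands@3:R; in-air after throw: [b3@3:R b1@8:L b2@10:L]
Beat 3 (R): throw ball3 h=2 -> lands@5:R; in-air after throw: [b3@5:R b1@8:L b2@10:L]
Beat 4 (L): throw ball4 h=8 -> lands@12:L; in-air after throw: [b3@5:R b1@8:L b2@10:L b4@12:L]
Beat 5 (R): throw ball3 h=9 -> lands@14:L; in-air after throw: [b1@8:L b2@10:L b4@12:L b3@14:L]
Beat 6 (L): throw ball5 h=1 -> lands@7:R; in-air after throw: [b5@7:R b1@8:L b2@10:L b4@12:L b3@14:L]
Beat 7 (R): throw ball5 h=2 -> lands@9:R; in-air after throw: [b1@8:L b5@9:R b2@10:L b4@12:L b3@14:L]
Beat 8 (L): throw ball1 h=8 -> lands@16:L; in-air after throw: [b5@9:R b2@10:L b4@12:L b3@14:L b1@16:L]
Beat 9 (R): throw ball5 h=9 -> lands@18:L; in-air after throw: [b2@10:L b4@12:L b3@14:L b1@16:L b5@18:L]
Ball 5: thrown@6 h=1 -> first land @7; rethrown@7 h=2 -> second land @9

Answer: 7 9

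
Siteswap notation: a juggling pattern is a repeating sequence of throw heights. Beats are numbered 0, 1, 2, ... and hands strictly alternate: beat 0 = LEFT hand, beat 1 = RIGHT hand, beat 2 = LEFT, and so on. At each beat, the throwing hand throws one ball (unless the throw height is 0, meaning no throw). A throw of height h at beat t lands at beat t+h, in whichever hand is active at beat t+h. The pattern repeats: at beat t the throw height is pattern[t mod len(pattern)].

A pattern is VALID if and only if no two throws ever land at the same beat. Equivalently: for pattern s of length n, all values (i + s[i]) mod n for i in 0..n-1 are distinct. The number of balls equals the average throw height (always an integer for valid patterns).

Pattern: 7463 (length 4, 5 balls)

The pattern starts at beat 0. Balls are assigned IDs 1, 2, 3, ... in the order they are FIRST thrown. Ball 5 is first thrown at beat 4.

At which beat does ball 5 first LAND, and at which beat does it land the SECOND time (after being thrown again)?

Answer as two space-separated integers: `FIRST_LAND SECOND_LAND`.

Beat 0 (L): throw ball1 h=7 -> lands@7:R; in-air after throw: [b1@7:R]
Beat 1 (R): throw ball2 h=4 -> lands@5:R; in-air after throw: [b2@5:R b1@7:R]
Beat 2 (L): throw ball3 h=6 -> lands@8:L; in-air after throw: [b2@5:R b1@7:R b3@8:L]
Beat 3 (R): throw ball4 h=3 -> lands@6:L; in-air after throw: [b2@5:R b4@6:L b1@7:R b3@8:L]
Beat 4 (L): throw ball5 h=7 -> lands@11:R; in-air after throw: [b2@5:R b4@6:L b1@7:R b3@8:L b5@11:R]
Beat 5 (R): throw ball2 h=4 -> lands@9:R; in-air after throw: [b4@6:L b1@7:R b3@8:L b2@9:R b5@11:R]
Beat 6 (L): throw ball4 h=6 -> lands@12:L; in-air after throw: [b1@7:R b3@8:L b2@9:R b5@11:R b4@12:L]
Beat 7 (R): throw ball1 h=3 -> lands@10:L; in-air after throw: [b3@8:L b2@9:R b1@10:L b5@11:R b4@12:L]
Beat 8 (L): throw ball3 h=7 -> lands@15:R; in-air after throw: [b2@9:R b1@10:L b5@11:R b4@12:L b3@15:R]
Beat 9 (R): throw ball2 h=4 -> lands@13:R; in-air after throw: [b1@10:L b5@11:R b4@12:L b2@13:R b3@15:R]
Beat 10 (L): throw ball1 h=6 -> lands@16:L; in-air after throw: [b5@11:R b4@12:L b2@13:R b3@15:R b1@16:L]
Beat 11 (R): throw ball5 h=3 -> lands@14:L; in-air after throw: [b4@12:L b2@13:R b5@14:L b3@15:R b1@16:L]
Beat 12 (L): throw ball4 h=7 -> lands@19:R; in-air after throw: [b2@13:R b5@14:L b3@15:R b1@16:L b4@19:R]
Beat 13 (R): throw ball2 h=4 -> lands@17:R; in-air after throw: [b5@14:L b3@15:R b1@16:L b2@17:R b4@19:R]
Beat 14 (L): throw ball5 h=6 -> lands@20:L; in-air after throw: [b3@15:R b1@16:L b2@17:R b4@19:R b5@20:L]
Ball 5: thrown@4 h=7 -> first land @11; rethrown@11 h=3 -> second land @14

Answer: 11 14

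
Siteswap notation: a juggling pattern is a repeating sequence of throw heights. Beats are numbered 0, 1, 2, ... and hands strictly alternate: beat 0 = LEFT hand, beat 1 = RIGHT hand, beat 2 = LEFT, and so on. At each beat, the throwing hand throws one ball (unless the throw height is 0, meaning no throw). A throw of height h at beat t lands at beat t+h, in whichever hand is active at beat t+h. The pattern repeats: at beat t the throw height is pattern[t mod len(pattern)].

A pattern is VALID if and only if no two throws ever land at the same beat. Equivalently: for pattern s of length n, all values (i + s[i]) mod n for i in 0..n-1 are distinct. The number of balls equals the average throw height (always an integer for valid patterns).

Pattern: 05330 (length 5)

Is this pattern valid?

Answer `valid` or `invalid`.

i=0: (i + s[i]) mod n = (0 + 0) mod 5 = 0
i=1: (i + s[i]) mod n = (1 + 5) mod 5 = 1
i=2: (i + s[i]) mod n = (2 + 3) mod 5 = 0
i=3: (i + s[i]) mod n = (3 + 3) mod 5 = 1
i=4: (i + s[i]) mod n = (4 + 0) mod 5 = 4
Residues: [0, 1, 0, 1, 4], distinct: False

Answer: invalid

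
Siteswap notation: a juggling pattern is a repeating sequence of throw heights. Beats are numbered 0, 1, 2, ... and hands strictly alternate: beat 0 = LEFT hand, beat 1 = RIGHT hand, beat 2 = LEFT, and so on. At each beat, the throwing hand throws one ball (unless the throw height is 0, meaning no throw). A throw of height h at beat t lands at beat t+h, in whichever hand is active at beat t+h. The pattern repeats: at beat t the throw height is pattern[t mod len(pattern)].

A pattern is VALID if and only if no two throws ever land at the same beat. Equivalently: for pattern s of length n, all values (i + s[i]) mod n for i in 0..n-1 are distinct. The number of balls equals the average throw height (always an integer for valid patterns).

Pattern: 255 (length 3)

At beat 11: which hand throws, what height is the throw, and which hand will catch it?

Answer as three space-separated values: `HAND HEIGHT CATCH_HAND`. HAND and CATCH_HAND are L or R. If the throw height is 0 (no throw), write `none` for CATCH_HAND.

Beat 11: 11 mod 2 = 1, so hand = R
Throw height = pattern[11 mod 3] = pattern[2] = 5
Lands at beat 11+5=16, 16 mod 2 = 0, so catch hand = L

Answer: R 5 L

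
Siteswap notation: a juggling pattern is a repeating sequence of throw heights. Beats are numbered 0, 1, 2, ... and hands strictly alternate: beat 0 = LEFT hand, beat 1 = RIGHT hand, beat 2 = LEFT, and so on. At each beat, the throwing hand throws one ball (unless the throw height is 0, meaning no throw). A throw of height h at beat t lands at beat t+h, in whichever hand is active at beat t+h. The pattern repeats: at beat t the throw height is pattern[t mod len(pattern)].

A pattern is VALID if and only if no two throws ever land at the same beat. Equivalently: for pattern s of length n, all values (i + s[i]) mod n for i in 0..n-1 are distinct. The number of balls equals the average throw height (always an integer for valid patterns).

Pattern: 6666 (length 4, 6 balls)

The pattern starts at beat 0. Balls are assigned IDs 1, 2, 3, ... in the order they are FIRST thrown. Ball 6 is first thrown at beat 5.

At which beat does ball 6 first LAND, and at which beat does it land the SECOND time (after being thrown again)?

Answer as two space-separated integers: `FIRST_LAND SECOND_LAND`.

Answer: 11 17

Derivation:
Beat 0 (L): throw ball1 h=6 -> lands@6:L; in-air after throw: [b1@6:L]
Beat 1 (R): throw ball2 h=6 -> lands@7:R; in-air after throw: [b1@6:L b2@7:R]
Beat 2 (L): throw ball3 h=6 -> lands@8:L; in-air after throw: [b1@6:L b2@7:R b3@8:L]
Beat 3 (R): throw ball4 h=6 -> lands@9:R; in-air after throw: [b1@6:L b2@7:R b3@8:L b4@9:R]
Beat 4 (L): throw ball5 h=6 -> lands@10:L; in-air after throw: [b1@6:L b2@7:R b3@8:L b4@9:R b5@10:L]
Beat 5 (R): throw ball6 h=6 -> lands@11:R; in-air after throw: [b1@6:L b2@7:R b3@8:L b4@9:R b5@10:L b6@11:R]
Beat 6 (L): throw ball1 h=6 -> lands@12:L; in-air after throw: [b2@7:R b3@8:L b4@9:R b5@10:L b6@11:R b1@12:L]
Beat 7 (R): throw ball2 h=6 -> lands@13:R; in-air after throw: [b3@8:L b4@9:R b5@10:L b6@11:R b1@12:L b2@13:R]
Beat 8 (L): throw ball3 h=6 -> lands@14:L; in-air after throw: [b4@9:R b5@10:L b6@11:R b1@12:L b2@13:R b3@14:L]
Beat 9 (R): throw ball4 h=6 -> lands@15:R; in-air after throw: [b5@10:L b6@11:R b1@12:L b2@13:R b3@14:L b4@15:R]
Beat 10 (L): throw ball5 h=6 -> lands@16:L; in-air after throw: [b6@11:R b1@12:L b2@13:R b3@14:L b4@15:R b5@16:L]
Beat 11 (R): throw ball6 h=6 -> lands@17:R; in-air after throw: [b1@12:L b2@13:R b3@14:L b4@15:R b5@16:L b6@17:R]
Beat 12 (L): throw ball1 h=6 -> lands@18:L; in-air after throw: [b2@13:R b3@14:L b4@15:R b5@16:L b6@17:R b1@18:L]
Beat 13 (R): throw ball2 h=6 -> lands@19:R; in-air after throw: [b3@14:L b4@15:R b5@16:L b6@17:R b1@18:L b2@19:R]
Beat 14 (L): throw ball3 h=6 -> lands@20:L; in-air after throw: [b4@15:R b5@16:L b6@17:R b1@18:L b2@19:R b3@20:L]
Beat 15 (R): throw ball4 h=6 -> lands@21:R; in-air after throw: [b5@16:L b6@17:R b1@18:L b2@19:R b3@20:L b4@21:R]
Beat 16 (L): throw ball5 h=6 -> lands@22:L; in-air after throw: [b6@17:R b1@18:L b2@19:R b3@20:L b4@21:R b5@22:L]
Beat 17 (R): throw ball6 h=6 -> lands@23:R; in-air after throw: [b1@18:L b2@19:R b3@20:L b4@21:R b5@22:L b6@23:R]
Ball 6: thrown@5 h=6 -> first land @11; rethrown@11 h=6 -> second land @17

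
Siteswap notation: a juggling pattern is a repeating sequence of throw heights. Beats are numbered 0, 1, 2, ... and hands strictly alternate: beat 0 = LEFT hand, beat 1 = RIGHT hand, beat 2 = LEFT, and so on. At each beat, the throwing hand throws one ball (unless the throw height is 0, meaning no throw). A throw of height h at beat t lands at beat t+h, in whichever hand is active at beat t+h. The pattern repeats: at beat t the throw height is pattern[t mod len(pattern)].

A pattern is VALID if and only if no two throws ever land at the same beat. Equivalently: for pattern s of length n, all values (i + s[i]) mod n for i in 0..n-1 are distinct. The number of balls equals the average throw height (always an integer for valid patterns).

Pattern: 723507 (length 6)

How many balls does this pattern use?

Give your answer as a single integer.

Pattern = [7, 2, 3, 5, 0, 7], length n = 6
  position 0: throw height = 7, running sum = 7
  position 1: throw height = 2, running sum = 9
  position 2: throw height = 3, running sum = 12
  position 3: throw height = 5, running sum = 17
  position 4: throw height = 0, running sum = 17
  position 5: throw height = 7, running sum = 24
Total sum = 24; balls = sum / n = 24 / 6 = 4

Answer: 4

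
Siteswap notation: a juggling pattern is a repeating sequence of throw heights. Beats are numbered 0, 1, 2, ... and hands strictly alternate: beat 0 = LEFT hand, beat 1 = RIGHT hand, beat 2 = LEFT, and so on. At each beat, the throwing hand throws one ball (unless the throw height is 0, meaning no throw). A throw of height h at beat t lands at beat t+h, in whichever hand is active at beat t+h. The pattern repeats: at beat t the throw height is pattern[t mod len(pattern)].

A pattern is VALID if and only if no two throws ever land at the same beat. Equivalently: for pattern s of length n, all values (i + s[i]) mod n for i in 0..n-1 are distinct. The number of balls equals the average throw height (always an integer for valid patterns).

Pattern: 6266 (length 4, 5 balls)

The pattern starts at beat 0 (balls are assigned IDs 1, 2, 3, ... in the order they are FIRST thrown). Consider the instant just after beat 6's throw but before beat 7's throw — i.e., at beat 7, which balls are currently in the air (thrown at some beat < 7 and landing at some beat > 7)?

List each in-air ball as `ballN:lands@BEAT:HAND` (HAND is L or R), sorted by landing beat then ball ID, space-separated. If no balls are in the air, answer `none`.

Beat 0 (L): throw ball1 h=6 -> lands@6:L; in-air after throw: [b1@6:L]
Beat 1 (R): throw ball2 h=2 -> lands@3:R; in-air after throw: [b2@3:R b1@6:L]
Beat 2 (L): throw ball3 h=6 -> lands@8:L; in-air after throw: [b2@3:R b1@6:L b3@8:L]
Beat 3 (R): throw ball2 h=6 -> lands@9:R; in-air after throw: [b1@6:L b3@8:L b2@9:R]
Beat 4 (L): throw ball4 h=6 -> lands@10:L; in-air after throw: [b1@6:L b3@8:L b2@9:R b4@10:L]
Beat 5 (R): throw ball5 h=2 -> lands@7:R; in-air after throw: [b1@6:L b5@7:R b3@8:L b2@9:R b4@10:L]
Beat 6 (L): throw ball1 h=6 -> lands@12:L; in-air after throw: [b5@7:R b3@8:L b2@9:R b4@10:L b1@12:L]
Beat 7 (R): throw ball5 h=6 -> lands@13:R; in-air after throw: [b3@8:L b2@9:R b4@10:L b1@12:L b5@13:R]

Answer: ball3:lands@8:L ball2:lands@9:R ball4:lands@10:L ball1:lands@12:L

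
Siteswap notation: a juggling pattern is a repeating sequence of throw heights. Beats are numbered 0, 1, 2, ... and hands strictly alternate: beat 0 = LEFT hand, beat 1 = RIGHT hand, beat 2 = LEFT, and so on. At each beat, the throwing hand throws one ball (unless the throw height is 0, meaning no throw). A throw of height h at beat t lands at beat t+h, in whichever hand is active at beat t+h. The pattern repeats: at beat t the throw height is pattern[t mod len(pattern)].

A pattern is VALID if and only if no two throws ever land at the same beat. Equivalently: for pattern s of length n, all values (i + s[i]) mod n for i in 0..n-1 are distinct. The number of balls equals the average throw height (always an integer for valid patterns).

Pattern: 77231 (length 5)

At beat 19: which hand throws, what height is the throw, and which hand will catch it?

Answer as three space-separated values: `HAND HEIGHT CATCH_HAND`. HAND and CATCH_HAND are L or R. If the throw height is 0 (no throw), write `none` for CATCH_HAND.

Answer: R 1 L

Derivation:
Beat 19: 19 mod 2 = 1, so hand = R
Throw height = pattern[19 mod 5] = pattern[4] = 1
Lands at beat 19+1=20, 20 mod 2 = 0, so catch hand = L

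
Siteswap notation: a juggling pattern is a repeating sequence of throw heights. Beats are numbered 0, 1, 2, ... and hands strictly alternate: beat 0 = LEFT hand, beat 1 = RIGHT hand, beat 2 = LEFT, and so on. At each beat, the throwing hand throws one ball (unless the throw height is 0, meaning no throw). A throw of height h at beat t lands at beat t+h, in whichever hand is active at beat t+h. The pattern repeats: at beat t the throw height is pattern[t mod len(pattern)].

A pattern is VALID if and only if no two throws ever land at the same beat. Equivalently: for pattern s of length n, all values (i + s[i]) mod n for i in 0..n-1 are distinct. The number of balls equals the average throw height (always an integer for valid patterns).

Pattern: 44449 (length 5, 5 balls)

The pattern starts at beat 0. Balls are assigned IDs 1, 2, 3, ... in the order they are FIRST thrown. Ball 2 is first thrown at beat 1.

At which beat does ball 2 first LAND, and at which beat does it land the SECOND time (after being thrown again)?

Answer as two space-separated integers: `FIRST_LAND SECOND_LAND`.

Beat 0 (L): throw ball1 h=4 -> lands@4:L; in-air after throw: [b1@4:L]
Beat 1 (R): throw ball2 h=4 -> lands@5:R; in-air after throw: [b1@4:L b2@5:R]
Beat 2 (L): throw ball3 h=4 -> lands@6:L; in-air after throw: [b1@4:L b2@5:R b3@6:L]
Beat 3 (R): throw ball4 h=4 -> lands@7:R; in-air after throw: [b1@4:L b2@5:R b3@6:L b4@7:R]
Beat 4 (L): throw ball1 h=9 -> lands@13:R; in-air after throw: [b2@5:R b3@6:L b4@7:R b1@13:R]
Beat 5 (R): throw ball2 h=4 -> lands@9:R; in-air after throw: [b3@6:L b4@7:R b2@9:R b1@13:R]
Beat 6 (L): throw ball3 h=4 -> lands@10:L; in-air after throw: [b4@7:R b2@9:R b3@10:L b1@13:R]
Beat 7 (R): throw ball4 h=4 -> lands@11:R; in-air after throw: [b2@9:R b3@10:L b4@11:R b1@13:R]
Beat 8 (L): throw ball5 h=4 -> lands@12:L; in-air after throw: [b2@9:R b3@10:L b4@11:R b5@12:L b1@13:R]
Beat 9 (R): throw ball2 h=9 -> lands@18:L; in-air after throw: [b3@10:L b4@11:R b5@12:L b1@13:R b2@18:L]
Ball 2: thrown@1 h=4 -> first land @5; rethrown@5 h=4 -> second land @9

Answer: 5 9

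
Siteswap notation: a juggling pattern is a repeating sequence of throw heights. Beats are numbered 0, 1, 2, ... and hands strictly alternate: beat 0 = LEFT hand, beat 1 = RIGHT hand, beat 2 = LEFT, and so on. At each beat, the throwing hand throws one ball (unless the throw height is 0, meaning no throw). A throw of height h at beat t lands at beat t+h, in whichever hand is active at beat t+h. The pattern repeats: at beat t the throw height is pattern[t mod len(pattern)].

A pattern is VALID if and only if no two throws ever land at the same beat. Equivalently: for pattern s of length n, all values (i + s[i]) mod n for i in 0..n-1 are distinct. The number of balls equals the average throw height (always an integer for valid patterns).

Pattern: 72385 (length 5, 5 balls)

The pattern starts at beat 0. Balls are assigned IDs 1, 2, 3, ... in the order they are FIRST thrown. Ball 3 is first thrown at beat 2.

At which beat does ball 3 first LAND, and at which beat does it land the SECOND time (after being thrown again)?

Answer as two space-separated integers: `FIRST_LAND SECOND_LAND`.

Beat 0 (L): throw ball1 h=7 -> lands@7:R; in-air after throw: [b1@7:R]
Beat 1 (R): throw ball2 h=2 -> lands@3:R; in-air after throw: [b2@3:R b1@7:R]
Beat 2 (L): throw ball3 h=3 -> lands@5:R; in-air after throw: [b2@3:R b3@5:R b1@7:R]
Beat 3 (R): throw ball2 h=8 -> lands@11:R; in-air after throw: [b3@5:R b1@7:R b2@11:R]
Beat 4 (L): throw ball4 h=5 -> lands@9:R; in-air after throw: [b3@5:R b1@7:R b4@9:R b2@11:R]
Beat 5 (R): throw ball3 h=7 -> lands@12:L; in-air after throw: [b1@7:R b4@9:R b2@11:R b3@12:L]
Beat 6 (L): throw ball5 h=2 -> lands@8:L; in-air after throw: [b1@7:R b5@8:L b4@9:R b2@11:R b3@12:L]
Beat 7 (R): throw ball1 h=3 -> lands@10:L; in-air after throw: [b5@8:L b4@9:R b1@10:L b2@11:R b3@12:L]
Beat 8 (L): throw ball5 h=8 -> lands@16:L; in-air after throw: [b4@9:R b1@10:L b2@11:R b3@12:L b5@16:L]
Beat 9 (R): throw ball4 h=5 -> lands@14:L; in-air after throw: [b1@10:L b2@11:R b3@12:L b4@14:L b5@16:L]
Beat 10 (L): throw ball1 h=7 -> lands@17:R; in-air after throw: [b2@11:R b3@12:L b4@14:L b5@16:L b1@17:R]
Beat 11 (R): throw ball2 h=2 -> lands@13:R; in-air after throw: [b3@12:L b2@13:R b4@14:L b5@16:L b1@17:R]
Beat 12 (L): throw ball3 h=3 -> lands@15:R; in-air after throw: [b2@13:R b4@14:L b3@15:R b5@16:L b1@17:R]
Ball 3: thrown@2 h=3 -> first land @5; rethrown@5 h=7 -> second land @12

Answer: 5 12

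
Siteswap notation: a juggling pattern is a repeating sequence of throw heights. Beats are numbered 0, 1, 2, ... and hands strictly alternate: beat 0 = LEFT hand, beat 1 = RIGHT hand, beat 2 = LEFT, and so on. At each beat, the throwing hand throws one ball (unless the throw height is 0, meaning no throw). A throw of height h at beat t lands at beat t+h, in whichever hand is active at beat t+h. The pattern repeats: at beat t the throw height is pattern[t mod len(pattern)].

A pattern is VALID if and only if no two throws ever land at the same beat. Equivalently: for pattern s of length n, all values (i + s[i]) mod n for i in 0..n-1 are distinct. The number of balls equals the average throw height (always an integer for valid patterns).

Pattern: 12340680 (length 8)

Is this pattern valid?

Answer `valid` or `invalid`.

Answer: invalid

Derivation:
i=0: (i + s[i]) mod n = (0 + 1) mod 8 = 1
i=1: (i + s[i]) mod n = (1 + 2) mod 8 = 3
i=2: (i + s[i]) mod n = (2 + 3) mod 8 = 5
i=3: (i + s[i]) mod n = (3 + 4) mod 8 = 7
i=4: (i + s[i]) mod n = (4 + 0) mod 8 = 4
i=5: (i + s[i]) mod n = (5 + 6) mod 8 = 3
i=6: (i + s[i]) mod n = (6 + 8) mod 8 = 6
i=7: (i + s[i]) mod n = (7 + 0) mod 8 = 7
Residues: [1, 3, 5, 7, 4, 3, 6, 7], distinct: False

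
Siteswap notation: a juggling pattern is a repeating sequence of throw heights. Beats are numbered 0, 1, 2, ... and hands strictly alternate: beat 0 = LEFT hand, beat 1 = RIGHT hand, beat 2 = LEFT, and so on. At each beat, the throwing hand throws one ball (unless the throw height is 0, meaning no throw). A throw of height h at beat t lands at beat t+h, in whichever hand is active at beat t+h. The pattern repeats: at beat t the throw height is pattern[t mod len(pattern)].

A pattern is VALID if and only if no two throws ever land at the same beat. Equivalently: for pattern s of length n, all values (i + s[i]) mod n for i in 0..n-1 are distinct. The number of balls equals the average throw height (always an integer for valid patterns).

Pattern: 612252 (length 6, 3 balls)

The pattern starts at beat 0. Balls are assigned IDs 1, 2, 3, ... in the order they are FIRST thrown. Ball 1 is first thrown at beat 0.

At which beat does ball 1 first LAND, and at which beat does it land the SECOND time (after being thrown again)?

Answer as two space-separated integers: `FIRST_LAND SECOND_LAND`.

Beat 0 (L): throw ball1 h=6 -> lands@6:L; in-air after throw: [b1@6:L]
Beat 1 (R): throw ball2 h=1 -> lands@2:L; in-air after throw: [b2@2:L b1@6:L]
Beat 2 (L): throw ball2 h=2 -> lands@4:L; in-air after throw: [b2@4:L b1@6:L]
Beat 3 (R): throw ball3 h=2 -> lands@5:R; in-air after throw: [b2@4:L b3@5:R b1@6:L]
Beat 4 (L): throw ball2 h=5 -> lands@9:R; in-air after throw: [b3@5:R b1@6:L b2@9:R]
Beat 5 (R): throw ball3 h=2 -> lands@7:R; in-air after throw: [b1@6:L b3@7:R b2@9:R]
Beat 6 (L): throw ball1 h=6 -> lands@12:L; in-air after throw: [b3@7:R b2@9:R b1@12:L]
Beat 7 (R): throw ball3 h=1 -> lands@8:L; in-air after throw: [b3@8:L b2@9:R b1@12:L]
Beat 8 (L): throw ball3 h=2 -> lands@10:L; in-air after throw: [b2@9:R b3@10:L b1@12:L]
Beat 9 (R): throw ball2 h=2 -> lands@11:R; in-air after throw: [b3@10:L b2@11:R b1@12:L]
Beat 10 (L): throw ball3 h=5 -> lands@15:R; in-air after throw: [b2@11:R b1@12:L b3@15:R]
Beat 11 (R): throw ball2 h=2 -> lands@13:R; in-air after throw: [b1@12:L b2@13:R b3@15:R]
Beat 12 (L): throw ball1 h=6 -> lands@18:L; in-air after throw: [b2@13:R b3@15:R b1@18:L]
Ball 1: thrown@0 h=6 -> first land @6; rethrown@6 h=6 -> second land @12

Answer: 6 12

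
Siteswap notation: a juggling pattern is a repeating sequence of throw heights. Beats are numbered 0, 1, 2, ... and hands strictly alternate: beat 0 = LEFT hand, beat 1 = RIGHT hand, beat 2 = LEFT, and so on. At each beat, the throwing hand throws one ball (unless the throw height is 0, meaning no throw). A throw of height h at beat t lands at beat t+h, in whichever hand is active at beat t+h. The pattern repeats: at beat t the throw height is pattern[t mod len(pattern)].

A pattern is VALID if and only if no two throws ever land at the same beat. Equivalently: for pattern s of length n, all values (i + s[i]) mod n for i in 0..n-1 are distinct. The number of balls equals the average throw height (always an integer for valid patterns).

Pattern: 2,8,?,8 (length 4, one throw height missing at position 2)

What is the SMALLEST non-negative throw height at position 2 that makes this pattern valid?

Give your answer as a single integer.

Answer: 2

Derivation:
i=0: (0 + 2) mod 4 = 2
i=1: (1 + 8) mod 4 = 1
i=2: s[i]=? (unknown)
i=3: (3 + 8) mod 4 = 3
Known residues: [1, 2, 3]; need a permutation of 0..3, so missing residue r = 0
Need (2 + s) mod 4 = 0; smallest s = (0 - 2) mod 4 = 2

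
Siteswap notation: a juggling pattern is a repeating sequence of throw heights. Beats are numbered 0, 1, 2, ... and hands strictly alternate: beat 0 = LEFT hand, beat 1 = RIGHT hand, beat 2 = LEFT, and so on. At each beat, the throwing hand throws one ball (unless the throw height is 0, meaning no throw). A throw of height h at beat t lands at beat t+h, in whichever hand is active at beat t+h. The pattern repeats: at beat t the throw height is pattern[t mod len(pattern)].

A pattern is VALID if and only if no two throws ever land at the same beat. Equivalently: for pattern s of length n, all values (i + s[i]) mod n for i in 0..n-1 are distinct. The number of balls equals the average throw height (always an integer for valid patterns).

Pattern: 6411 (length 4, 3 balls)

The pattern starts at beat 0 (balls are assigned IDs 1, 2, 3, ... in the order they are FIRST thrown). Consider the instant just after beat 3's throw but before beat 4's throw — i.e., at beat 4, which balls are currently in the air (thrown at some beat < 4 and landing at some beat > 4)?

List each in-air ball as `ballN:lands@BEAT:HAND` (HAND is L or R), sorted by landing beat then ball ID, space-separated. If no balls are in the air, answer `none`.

Beat 0 (L): throw ball1 h=6 -> lands@6:L; in-air after throw: [b1@6:L]
Beat 1 (R): throw ball2 h=4 -> lands@5:R; in-air after throw: [b2@5:R b1@6:L]
Beat 2 (L): throw ball3 h=1 -> lands@3:R; in-air after throw: [b3@3:R b2@5:R b1@6:L]
Beat 3 (R): throw ball3 h=1 -> lands@4:L; in-air after throw: [b3@4:L b2@5:R b1@6:L]
Beat 4 (L): throw ball3 h=6 -> lands@10:L; in-air after throw: [b2@5:R b1@6:L b3@10:L]

Answer: ball2:lands@5:R ball1:lands@6:L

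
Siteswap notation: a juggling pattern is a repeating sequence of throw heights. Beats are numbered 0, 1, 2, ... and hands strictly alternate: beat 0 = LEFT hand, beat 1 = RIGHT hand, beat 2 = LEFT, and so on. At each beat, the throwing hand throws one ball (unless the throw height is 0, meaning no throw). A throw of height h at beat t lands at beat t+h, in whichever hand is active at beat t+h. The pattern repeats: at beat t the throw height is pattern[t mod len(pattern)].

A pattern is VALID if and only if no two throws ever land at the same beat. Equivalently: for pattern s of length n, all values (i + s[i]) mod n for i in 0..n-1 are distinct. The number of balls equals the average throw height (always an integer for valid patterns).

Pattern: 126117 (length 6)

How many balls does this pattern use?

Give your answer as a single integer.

Pattern = [1, 2, 6, 1, 1, 7], length n = 6
  position 0: throw height = 1, running sum = 1
  position 1: throw height = 2, running sum = 3
  position 2: throw height = 6, running sum = 9
  position 3: throw height = 1, running sum = 10
  position 4: throw height = 1, running sum = 11
  position 5: throw height = 7, running sum = 18
Total sum = 18; balls = sum / n = 18 / 6 = 3

Answer: 3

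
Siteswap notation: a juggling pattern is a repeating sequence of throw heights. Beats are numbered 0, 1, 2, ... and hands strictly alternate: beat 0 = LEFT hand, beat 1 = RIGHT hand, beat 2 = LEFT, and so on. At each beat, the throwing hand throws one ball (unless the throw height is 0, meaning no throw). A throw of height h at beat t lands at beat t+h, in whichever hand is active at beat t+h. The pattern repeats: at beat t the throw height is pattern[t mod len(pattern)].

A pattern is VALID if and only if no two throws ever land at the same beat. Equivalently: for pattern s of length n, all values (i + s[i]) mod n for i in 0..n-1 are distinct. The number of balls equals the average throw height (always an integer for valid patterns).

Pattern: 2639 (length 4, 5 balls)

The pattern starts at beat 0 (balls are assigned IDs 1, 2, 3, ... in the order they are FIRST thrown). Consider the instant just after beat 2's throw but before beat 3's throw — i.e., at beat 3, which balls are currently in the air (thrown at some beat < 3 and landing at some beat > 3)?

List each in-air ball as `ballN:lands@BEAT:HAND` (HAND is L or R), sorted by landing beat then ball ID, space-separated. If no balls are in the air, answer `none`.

Answer: ball1:lands@5:R ball2:lands@7:R

Derivation:
Beat 0 (L): throw ball1 h=2 -> lands@2:L; in-air after throw: [b1@2:L]
Beat 1 (R): throw ball2 h=6 -> lands@7:R; in-air after throw: [b1@2:L b2@7:R]
Beat 2 (L): throw ball1 h=3 -> lands@5:R; in-air after throw: [b1@5:R b2@7:R]
Beat 3 (R): throw ball3 h=9 -> lands@12:L; in-air after throw: [b1@5:R b2@7:R b3@12:L]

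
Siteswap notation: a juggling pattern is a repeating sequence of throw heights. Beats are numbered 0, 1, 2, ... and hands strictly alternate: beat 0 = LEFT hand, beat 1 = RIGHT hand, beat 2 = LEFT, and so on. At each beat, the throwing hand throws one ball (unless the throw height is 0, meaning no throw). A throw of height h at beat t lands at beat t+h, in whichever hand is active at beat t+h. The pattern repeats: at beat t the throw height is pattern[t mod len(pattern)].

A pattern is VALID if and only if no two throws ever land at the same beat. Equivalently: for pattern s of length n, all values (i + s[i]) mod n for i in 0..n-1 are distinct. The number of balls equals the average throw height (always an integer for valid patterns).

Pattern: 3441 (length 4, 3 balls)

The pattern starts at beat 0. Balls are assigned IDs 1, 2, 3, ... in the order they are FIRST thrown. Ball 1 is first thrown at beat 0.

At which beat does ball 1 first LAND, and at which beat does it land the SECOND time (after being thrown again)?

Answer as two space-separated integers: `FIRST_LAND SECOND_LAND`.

Answer: 3 4

Derivation:
Beat 0 (L): throw ball1 h=3 -> lands@3:R; in-air after throw: [b1@3:R]
Beat 1 (R): throw ball2 h=4 -> lands@5:R; in-air after throw: [b1@3:R b2@5:R]
Beat 2 (L): throw ball3 h=4 -> lands@6:L; in-air after throw: [b1@3:R b2@5:R b3@6:L]
Beat 3 (R): throw ball1 h=1 -> lands@4:L; in-air after throw: [b1@4:L b2@5:R b3@6:L]
Beat 4 (L): throw ball1 h=3 -> lands@7:R; in-air after throw: [b2@5:R b3@6:L b1@7:R]
Ball 1: thrown@0 h=3 -> first land @3; rethrown@3 h=1 -> second land @4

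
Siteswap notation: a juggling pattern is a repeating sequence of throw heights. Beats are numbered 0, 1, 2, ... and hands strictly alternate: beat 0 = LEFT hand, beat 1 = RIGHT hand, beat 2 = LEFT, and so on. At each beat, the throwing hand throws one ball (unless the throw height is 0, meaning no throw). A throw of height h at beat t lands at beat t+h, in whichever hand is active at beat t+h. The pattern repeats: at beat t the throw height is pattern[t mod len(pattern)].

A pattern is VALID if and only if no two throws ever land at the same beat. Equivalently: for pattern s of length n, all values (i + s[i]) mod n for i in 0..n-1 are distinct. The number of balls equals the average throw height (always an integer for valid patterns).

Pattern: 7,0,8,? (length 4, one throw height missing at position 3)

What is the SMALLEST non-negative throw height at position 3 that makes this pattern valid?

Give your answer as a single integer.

i=0: (0 + 7) mod 4 = 3
i=1: (1 + 0) mod 4 = 1
i=2: (2 + 8) mod 4 = 2
i=3: s[i]=? (unknown)
Known residues: [1, 2, 3]; need a permutation of 0..3, so missing residue r = 0
Need (3 + s) mod 4 = 0; smallest s = (0 - 3) mod 4 = 1

Answer: 1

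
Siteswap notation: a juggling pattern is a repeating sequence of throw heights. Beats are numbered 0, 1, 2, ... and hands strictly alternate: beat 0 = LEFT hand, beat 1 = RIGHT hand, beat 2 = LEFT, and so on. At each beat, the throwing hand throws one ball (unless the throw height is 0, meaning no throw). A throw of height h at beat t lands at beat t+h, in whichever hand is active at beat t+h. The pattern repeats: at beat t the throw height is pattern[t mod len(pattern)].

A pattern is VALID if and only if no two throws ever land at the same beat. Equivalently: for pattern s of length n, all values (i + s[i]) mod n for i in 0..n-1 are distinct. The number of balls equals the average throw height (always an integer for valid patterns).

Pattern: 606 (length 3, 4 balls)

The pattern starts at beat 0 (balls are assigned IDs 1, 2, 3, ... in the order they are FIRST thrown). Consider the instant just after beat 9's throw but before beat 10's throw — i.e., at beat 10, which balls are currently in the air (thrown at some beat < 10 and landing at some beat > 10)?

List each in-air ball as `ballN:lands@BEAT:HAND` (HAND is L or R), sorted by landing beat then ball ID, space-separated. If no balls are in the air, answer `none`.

Beat 0 (L): throw ball1 h=6 -> lands@6:L; in-air after throw: [b1@6:L]
Beat 2 (L): throw ball2 h=6 -> lands@8:L; in-air after throw: [b1@6:L b2@8:L]
Beat 3 (R): throw ball3 h=6 -> lands@9:R; in-air after throw: [b1@6:L b2@8:L b3@9:R]
Beat 5 (R): throw ball4 h=6 -> lands@11:R; in-air after throw: [b1@6:L b2@8:L b3@9:R b4@11:R]
Beat 6 (L): throw ball1 h=6 -> lands@12:L; in-air after throw: [b2@8:L b3@9:R b4@11:R b1@12:L]
Beat 8 (L): throw ball2 h=6 -> lands@14:L; in-air after throw: [b3@9:R b4@11:R b1@12:L b2@14:L]
Beat 9 (R): throw ball3 h=6 -> lands@15:R; in-air after throw: [b4@11:R b1@12:L b2@14:L b3@15:R]

Answer: ball4:lands@11:R ball1:lands@12:L ball2:lands@14:L ball3:lands@15:R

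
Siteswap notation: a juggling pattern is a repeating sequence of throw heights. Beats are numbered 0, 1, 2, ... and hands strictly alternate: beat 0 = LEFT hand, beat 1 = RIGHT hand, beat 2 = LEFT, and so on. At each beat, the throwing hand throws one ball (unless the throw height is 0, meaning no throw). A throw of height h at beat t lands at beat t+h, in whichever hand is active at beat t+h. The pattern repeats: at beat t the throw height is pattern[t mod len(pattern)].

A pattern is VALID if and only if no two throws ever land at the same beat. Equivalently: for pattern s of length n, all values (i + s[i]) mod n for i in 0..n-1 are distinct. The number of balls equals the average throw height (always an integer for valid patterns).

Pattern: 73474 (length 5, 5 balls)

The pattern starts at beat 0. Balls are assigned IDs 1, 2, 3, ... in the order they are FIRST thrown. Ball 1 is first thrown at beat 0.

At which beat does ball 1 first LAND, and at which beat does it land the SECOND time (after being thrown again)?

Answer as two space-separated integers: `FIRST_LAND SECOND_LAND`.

Answer: 7 11

Derivation:
Beat 0 (L): throw ball1 h=7 -> lands@7:R; in-air after throw: [b1@7:R]
Beat 1 (R): throw ball2 h=3 -> lands@4:L; in-air after throw: [b2@4:L b1@7:R]
Beat 2 (L): throw ball3 h=4 -> lands@6:L; in-air after throw: [b2@4:L b3@6:L b1@7:R]
Beat 3 (R): throw ball4 h=7 -> lands@10:L; in-air after throw: [b2@4:L b3@6:L b1@7:R b4@10:L]
Beat 4 (L): throw ball2 h=4 -> lands@8:L; in-air after throw: [b3@6:L b1@7:R b2@8:L b4@10:L]
Beat 5 (R): throw ball5 h=7 -> lands@12:L; in-air after throw: [b3@6:L b1@7:R b2@8:L b4@10:L b5@12:L]
Beat 6 (L): throw ball3 h=3 -> lands@9:R; in-air after throw: [b1@7:R b2@8:L b3@9:R b4@10:L b5@12:L]
Beat 7 (R): throw ball1 h=4 -> lands@11:R; in-air after throw: [b2@8:L b3@9:R b4@10:L b1@11:R b5@12:L]
Beat 8 (L): throw ball2 h=7 -> lands@15:R; in-air after throw: [b3@9:R b4@10:L b1@11:R b5@12:L b2@15:R]
Beat 9 (R): throw ball3 h=4 -> lands@13:R; in-air after throw: [b4@10:L b1@11:R b5@12:L b3@13:R b2@15:R]
Beat 10 (L): throw ball4 h=7 -> lands@17:R; in-air after throw: [b1@11:R b5@12:L b3@13:R b2@15:R b4@17:R]
Beat 11 (R): throw ball1 h=3 -> lands@14:L; in-air after throw: [b5@12:L b3@13:R b1@14:L b2@15:R b4@17:R]
Ball 1: thrown@0 h=7 -> first land @7; rethrown@7 h=4 -> second land @11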